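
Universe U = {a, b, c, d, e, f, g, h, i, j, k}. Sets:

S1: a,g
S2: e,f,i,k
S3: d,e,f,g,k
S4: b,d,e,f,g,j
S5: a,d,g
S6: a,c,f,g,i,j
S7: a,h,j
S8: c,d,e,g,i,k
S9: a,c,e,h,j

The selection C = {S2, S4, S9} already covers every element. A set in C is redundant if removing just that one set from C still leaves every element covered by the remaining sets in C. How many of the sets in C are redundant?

0

Drop S2: i, k uncovered — not redundant.
Drop S4: b, d, g uncovered — not redundant.
Drop S9: a, c, h uncovered — not redundant.
None of the sets in C is redundant.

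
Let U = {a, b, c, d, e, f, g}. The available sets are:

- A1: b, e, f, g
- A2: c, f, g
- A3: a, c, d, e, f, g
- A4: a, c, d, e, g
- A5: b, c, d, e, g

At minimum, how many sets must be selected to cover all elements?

2

A1, A3 together cover {a, b, c, d, e, f, g} — every element.
No single set contains all 7 elements, so 2 is optimal.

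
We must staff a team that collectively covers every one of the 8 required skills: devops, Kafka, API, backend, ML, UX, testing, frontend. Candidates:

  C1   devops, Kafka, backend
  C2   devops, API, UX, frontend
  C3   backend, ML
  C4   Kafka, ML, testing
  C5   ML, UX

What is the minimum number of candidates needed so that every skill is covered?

3

C1, C2, C4 together cover {devops, Kafka, API, backend, ML, UX, testing, frontend} — every skill.
No 2 of the 5 candidates cover everything (all 10 pairs fall short), so 3 is minimum.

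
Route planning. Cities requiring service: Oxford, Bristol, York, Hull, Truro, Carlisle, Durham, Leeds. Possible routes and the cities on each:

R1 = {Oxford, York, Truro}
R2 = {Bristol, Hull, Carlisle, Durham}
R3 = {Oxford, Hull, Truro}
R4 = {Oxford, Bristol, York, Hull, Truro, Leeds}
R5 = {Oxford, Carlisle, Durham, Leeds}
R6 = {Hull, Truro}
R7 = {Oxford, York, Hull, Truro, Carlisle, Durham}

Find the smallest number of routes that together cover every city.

R2, R4 together cover {Oxford, Bristol, York, Hull, Truro, Carlisle, Durham, Leeds} — every city.
No single route contains all 8 cities, so 2 is optimal.

2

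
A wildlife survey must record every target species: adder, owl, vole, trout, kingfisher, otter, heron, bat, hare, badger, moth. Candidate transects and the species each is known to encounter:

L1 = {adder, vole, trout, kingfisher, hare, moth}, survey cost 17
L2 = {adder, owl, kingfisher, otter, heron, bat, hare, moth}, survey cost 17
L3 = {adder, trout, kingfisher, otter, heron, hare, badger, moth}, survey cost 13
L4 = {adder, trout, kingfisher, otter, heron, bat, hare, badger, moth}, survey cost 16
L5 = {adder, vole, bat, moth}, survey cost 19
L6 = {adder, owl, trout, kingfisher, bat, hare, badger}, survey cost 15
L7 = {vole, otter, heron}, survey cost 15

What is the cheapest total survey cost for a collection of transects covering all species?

43

L3, L6, L7 cover every species at survey cost 13 + 15 + 15 = 43.
Any cover uses at least 3 transects; among all covering selections none totals below 43.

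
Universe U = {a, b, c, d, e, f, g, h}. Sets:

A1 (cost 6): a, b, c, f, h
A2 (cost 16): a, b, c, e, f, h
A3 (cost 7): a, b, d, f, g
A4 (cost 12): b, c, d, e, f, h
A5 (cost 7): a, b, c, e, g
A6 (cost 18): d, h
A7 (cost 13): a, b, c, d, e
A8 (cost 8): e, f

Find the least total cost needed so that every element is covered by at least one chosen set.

A3, A4 cover every element at cost 7 + 12 = 19.
Any cover uses at least 2 sets; among all covering selections none totals below 19.
Greedy by coverage-per-cost would pick A1, A3, A5 for 20 — worse than the optimum 19.

19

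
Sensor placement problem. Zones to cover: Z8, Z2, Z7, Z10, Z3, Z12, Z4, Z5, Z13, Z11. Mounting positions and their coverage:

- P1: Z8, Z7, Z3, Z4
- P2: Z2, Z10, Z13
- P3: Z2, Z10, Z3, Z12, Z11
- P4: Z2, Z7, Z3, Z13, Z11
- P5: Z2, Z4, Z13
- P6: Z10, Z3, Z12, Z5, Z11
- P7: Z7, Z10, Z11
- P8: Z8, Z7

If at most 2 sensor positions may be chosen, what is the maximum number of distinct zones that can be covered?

8

Choosing P1, P3 covers {Z8, Z2, Z7, Z10, Z3, Z12, Z4, Z11} — 8 zones.
No choice of 2 sensor positions does better; here Z5, Z13 are left uncovered.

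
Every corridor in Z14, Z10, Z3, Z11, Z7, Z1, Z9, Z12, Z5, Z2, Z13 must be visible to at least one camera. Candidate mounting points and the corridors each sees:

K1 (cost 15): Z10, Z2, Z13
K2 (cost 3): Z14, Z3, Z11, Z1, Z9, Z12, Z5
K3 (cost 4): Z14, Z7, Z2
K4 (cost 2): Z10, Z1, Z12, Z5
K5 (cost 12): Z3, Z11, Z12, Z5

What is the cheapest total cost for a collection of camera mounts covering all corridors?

22

K1, K2, K3 cover every corridor at cost 15 + 3 + 4 = 22.
Any cover uses at least 3 camera mounts; among all covering selections none totals below 22.
Greedy by coverage-per-cost would pick K2, K3, K4, K1 for 24 — worse than the optimum 22.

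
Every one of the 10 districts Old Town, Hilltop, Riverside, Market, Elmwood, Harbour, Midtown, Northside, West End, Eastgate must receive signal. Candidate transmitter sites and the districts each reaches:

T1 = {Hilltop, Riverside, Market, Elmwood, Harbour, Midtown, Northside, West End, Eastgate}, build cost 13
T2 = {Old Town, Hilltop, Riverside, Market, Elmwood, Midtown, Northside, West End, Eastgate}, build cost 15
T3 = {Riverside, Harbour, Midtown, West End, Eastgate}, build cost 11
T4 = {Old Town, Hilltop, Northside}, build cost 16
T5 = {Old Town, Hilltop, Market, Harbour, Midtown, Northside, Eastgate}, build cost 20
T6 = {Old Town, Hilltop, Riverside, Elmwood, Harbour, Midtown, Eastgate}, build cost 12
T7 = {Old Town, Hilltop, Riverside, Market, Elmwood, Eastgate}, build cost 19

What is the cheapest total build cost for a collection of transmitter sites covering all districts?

25

T1, T6 cover every district at build cost 13 + 12 = 25.
Any cover uses at least 2 transmitter sites; among all covering selections none totals below 25.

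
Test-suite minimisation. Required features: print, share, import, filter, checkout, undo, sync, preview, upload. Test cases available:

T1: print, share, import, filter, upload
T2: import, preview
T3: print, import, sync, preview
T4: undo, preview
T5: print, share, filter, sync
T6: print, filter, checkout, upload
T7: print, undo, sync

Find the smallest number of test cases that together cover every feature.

T1, T2, T6, T7 together cover {print, share, import, filter, checkout, undo, sync, preview, upload} — every feature.
No 3 of the 7 test cases cover everything (all 35 triples fall short), so 4 is minimum.

4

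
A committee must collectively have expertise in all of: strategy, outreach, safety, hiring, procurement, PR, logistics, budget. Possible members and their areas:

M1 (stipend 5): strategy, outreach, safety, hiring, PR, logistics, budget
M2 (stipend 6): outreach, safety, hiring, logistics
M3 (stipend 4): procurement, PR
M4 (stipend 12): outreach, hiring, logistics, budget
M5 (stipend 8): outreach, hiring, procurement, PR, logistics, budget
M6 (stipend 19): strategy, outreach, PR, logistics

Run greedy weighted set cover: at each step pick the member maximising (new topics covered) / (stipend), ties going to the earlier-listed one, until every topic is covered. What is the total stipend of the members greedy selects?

9

Pick 1: M1 adds 7 new (strategy, outreach, safety, hiring, PR, logistics, budget) at stipend 5 (ratio 7/5).
Pick 2: M3 adds 1 new (procurement) at stipend 4 (ratio 1/4).
Greedy total stipend: 5 + 4 = 9.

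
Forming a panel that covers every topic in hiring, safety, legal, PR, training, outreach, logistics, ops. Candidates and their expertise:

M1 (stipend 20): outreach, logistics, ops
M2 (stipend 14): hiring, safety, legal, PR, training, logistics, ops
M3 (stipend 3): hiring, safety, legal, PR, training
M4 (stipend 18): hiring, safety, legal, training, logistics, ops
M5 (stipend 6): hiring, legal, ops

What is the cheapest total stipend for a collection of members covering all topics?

23

M1, M3 cover every topic at stipend 20 + 3 = 23.
Any cover uses at least 2 members; among all covering selections none totals below 23.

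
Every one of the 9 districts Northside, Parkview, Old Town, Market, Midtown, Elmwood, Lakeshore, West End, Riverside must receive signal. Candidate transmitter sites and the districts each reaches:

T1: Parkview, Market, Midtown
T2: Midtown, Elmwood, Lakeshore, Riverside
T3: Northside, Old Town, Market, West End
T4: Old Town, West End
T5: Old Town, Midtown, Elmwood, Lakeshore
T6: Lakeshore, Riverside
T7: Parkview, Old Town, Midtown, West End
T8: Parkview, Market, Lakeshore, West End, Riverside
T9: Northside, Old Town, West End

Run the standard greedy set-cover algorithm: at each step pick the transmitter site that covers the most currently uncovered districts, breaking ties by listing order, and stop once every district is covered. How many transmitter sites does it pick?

3

Pick 1: T8 covers 5 new districts (Parkview, Market, Lakeshore, West End, Riverside).
Pick 2: T5 covers 3 new districts (Old Town, Midtown, Elmwood).
Pick 3: T3 covers 1 new districts (Northside).
Greedy uses 3 transmitter sites.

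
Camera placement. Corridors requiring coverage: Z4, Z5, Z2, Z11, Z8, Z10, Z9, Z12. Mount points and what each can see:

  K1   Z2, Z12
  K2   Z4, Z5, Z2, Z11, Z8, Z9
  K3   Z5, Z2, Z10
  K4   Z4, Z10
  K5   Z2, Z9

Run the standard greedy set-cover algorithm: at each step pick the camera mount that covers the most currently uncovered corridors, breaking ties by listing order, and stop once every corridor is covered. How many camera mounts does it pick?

3

Pick 1: K2 covers 6 new corridors (Z4, Z5, Z2, Z11, Z8, Z9).
Pick 2: K1 covers 1 new corridors (Z12).
Pick 3: K3 covers 1 new corridors (Z10).
Greedy uses 3 camera mounts.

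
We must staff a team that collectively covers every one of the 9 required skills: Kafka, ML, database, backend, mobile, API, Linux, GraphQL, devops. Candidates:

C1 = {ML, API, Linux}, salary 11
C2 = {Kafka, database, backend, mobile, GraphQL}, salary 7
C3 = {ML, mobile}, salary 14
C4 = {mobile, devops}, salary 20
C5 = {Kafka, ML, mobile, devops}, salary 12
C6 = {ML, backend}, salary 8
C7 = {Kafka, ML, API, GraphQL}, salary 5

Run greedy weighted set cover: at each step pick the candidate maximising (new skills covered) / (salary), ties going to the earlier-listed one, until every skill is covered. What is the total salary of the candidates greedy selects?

35

Pick 1: C7 adds 4 new (Kafka, ML, API, GraphQL) at salary 5 (ratio 4/5).
Pick 2: C2 adds 3 new (database, backend, mobile) at salary 7 (ratio 3/7).
Pick 3: C1 adds 1 new (Linux) at salary 11 (ratio 1/11).
Pick 4: C5 adds 1 new (devops) at salary 12 (ratio 1/12).
Greedy total salary: 5 + 7 + 11 + 12 = 35. (The true optimum is 30, so greedy overshoots here.)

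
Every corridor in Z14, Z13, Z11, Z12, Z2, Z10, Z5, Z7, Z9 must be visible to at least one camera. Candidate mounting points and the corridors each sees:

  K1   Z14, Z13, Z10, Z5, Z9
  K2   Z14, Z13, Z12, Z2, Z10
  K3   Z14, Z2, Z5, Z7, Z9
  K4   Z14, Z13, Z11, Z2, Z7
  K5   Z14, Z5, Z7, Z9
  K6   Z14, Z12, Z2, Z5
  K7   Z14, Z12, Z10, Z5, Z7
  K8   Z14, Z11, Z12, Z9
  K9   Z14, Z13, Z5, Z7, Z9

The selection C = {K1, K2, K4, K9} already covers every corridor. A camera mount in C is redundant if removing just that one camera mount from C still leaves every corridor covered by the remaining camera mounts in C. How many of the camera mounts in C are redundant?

2

Drop K1: the rest still cover every corridor — redundant.
Drop K2: Z12 uncovered — not redundant.
Drop K4: Z11 uncovered — not redundant.
Drop K9: the rest still cover every corridor — redundant.
2 redundant: K1, K9.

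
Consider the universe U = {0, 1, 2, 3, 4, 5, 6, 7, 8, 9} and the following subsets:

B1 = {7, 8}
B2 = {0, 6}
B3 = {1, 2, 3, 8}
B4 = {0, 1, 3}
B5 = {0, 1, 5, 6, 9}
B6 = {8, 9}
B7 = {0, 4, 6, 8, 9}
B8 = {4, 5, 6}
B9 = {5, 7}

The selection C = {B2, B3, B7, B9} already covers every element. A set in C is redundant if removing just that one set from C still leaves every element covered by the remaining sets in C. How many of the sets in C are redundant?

1

Drop B2: the rest still cover every element — redundant.
Drop B3: 1, 2, 3 uncovered — not redundant.
Drop B7: 4, 9 uncovered — not redundant.
Drop B9: 5, 7 uncovered — not redundant.
1 redundant: B2.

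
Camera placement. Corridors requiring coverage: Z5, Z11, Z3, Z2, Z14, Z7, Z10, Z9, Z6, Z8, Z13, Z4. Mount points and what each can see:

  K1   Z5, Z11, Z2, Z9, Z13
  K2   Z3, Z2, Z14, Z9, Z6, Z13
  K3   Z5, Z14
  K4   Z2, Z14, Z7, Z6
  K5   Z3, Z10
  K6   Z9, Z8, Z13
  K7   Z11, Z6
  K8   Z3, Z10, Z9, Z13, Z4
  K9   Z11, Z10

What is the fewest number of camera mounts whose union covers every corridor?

K1, K4, K6, K8 together cover {Z5, Z11, Z3, Z2, Z14, Z7, Z10, Z9, Z6, Z8, Z13, Z4} — every corridor.
No 3 of the 9 camera mounts cover everything (all 84 triples fall short), so 4 is minimum.
Greedy (largest uncovered first) would take K2, K1, K8, K4, K6 — 5 camera mounts — but 4 suffice.

4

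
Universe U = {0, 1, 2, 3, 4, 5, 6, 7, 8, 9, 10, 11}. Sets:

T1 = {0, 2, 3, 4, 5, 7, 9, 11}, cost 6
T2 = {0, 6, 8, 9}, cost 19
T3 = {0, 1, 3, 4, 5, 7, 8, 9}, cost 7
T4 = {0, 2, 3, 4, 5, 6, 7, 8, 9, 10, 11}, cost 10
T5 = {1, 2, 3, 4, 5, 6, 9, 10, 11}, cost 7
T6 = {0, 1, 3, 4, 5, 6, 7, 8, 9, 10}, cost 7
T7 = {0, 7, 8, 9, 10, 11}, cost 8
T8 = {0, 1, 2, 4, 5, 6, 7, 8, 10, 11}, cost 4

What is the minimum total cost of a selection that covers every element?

T1, T8 cover every element at cost 6 + 4 = 10.
Any cover uses at least 2 sets; among all covering selections none totals below 10.

10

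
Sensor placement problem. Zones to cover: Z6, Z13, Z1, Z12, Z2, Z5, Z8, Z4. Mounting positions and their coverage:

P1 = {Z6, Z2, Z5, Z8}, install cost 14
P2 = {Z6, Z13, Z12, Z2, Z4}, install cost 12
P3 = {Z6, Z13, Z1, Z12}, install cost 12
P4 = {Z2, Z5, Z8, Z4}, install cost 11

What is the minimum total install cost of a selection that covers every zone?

23

P3, P4 cover every zone at install cost 12 + 11 = 23.
Any cover uses at least 2 sensor positions; among all covering selections none totals below 23.
Greedy by coverage-per-install cost would pick P2, P4, P3 for 35 — worse than the optimum 23.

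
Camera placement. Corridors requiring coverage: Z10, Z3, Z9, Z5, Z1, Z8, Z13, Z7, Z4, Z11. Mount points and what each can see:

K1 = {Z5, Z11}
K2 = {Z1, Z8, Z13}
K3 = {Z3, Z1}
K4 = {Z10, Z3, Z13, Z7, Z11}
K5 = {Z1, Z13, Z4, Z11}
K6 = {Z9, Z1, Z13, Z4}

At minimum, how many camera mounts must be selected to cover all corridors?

K1, K2, K4, K6 together cover {Z10, Z3, Z9, Z5, Z1, Z8, Z13, Z7, Z4, Z11} — every corridor.
No 3 of the 6 camera mounts cover everything (all 20 triples fall short), so 4 is minimum.

4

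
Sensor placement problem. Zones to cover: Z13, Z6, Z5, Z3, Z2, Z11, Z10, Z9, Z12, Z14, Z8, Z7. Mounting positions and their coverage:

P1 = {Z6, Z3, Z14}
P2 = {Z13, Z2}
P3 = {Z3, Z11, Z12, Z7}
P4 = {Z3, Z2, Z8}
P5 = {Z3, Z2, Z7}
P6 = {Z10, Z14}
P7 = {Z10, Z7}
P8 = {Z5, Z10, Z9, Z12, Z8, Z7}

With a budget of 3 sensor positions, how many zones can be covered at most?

11

Choosing P1, P2, P8 covers {Z13, Z6, Z5, Z3, Z2, Z10, Z9, Z12, Z14, Z8, Z7} — 11 zones.
No choice of 3 sensor positions does better; here Z11 is left uncovered.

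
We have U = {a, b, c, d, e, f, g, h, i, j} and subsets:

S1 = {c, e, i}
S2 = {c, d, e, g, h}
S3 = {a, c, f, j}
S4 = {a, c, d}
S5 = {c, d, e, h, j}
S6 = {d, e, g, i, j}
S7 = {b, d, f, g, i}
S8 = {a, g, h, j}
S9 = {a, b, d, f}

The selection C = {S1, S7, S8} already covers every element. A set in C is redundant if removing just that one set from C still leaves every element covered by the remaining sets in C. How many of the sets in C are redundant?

Drop S1: c, e uncovered — not redundant.
Drop S7: b, d, f uncovered — not redundant.
Drop S8: a, h, j uncovered — not redundant.
None of the sets in C is redundant.

0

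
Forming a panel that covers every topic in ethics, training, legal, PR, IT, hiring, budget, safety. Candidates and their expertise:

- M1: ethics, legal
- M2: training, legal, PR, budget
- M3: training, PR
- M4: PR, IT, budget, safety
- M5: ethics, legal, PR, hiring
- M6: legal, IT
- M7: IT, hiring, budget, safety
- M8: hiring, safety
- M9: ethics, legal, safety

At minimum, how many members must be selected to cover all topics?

M1, M2, M7 together cover {ethics, training, legal, PR, IT, hiring, budget, safety} — every topic.
No 2 of the 9 members cover everything (all 36 pairs fall short), so 3 is minimum.

3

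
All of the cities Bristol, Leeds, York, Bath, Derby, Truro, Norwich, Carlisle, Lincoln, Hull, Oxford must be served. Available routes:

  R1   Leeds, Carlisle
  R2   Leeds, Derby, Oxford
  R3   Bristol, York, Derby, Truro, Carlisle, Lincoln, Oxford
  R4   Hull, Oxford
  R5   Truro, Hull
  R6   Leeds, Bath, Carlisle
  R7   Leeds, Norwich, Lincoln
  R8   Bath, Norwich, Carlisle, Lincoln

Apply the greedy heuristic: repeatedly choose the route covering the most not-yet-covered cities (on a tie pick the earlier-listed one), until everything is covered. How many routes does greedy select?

Pick 1: R3 covers 7 new cities (Bristol, York, Derby, Truro, Carlisle, Lincoln, Oxford).
Pick 2: R6 covers 2 new cities (Leeds, Bath).
Pick 3: R4 covers 1 new cities (Hull).
Pick 4: R7 covers 1 new cities (Norwich).
Greedy uses 4 routes.

4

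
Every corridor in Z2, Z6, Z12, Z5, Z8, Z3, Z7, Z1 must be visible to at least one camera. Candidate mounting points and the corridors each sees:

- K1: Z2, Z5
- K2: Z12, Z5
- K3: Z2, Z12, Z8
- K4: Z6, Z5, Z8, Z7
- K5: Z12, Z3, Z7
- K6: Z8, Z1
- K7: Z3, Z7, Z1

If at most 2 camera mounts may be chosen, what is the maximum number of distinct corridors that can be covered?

6

Choosing K3, K4 covers {Z2, Z6, Z12, Z5, Z8, Z7} — 6 corridors.
No choice of 2 camera mounts does better; here Z3, Z1 are left uncovered.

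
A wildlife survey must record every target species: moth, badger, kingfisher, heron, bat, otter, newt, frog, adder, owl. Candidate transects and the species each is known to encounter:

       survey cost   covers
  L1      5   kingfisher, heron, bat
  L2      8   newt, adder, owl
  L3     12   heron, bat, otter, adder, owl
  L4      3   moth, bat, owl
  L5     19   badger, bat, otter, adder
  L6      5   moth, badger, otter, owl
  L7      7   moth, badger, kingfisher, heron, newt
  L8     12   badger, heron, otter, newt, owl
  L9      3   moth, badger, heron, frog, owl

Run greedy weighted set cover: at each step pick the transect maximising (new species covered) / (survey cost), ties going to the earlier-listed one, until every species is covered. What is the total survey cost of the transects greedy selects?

Pick 1: L9 adds 5 new (moth, badger, heron, frog, owl) at survey cost 3 (ratio 5/3).
Pick 2: L1 adds 2 new (kingfisher, bat) at survey cost 5 (ratio 2/5).
Pick 3: L2 adds 2 new (newt, adder) at survey cost 8 (ratio 2/8).
Pick 4: L6 adds 1 new (otter) at survey cost 5 (ratio 1/5).
Greedy total survey cost: 3 + 5 + 8 + 5 = 21.

21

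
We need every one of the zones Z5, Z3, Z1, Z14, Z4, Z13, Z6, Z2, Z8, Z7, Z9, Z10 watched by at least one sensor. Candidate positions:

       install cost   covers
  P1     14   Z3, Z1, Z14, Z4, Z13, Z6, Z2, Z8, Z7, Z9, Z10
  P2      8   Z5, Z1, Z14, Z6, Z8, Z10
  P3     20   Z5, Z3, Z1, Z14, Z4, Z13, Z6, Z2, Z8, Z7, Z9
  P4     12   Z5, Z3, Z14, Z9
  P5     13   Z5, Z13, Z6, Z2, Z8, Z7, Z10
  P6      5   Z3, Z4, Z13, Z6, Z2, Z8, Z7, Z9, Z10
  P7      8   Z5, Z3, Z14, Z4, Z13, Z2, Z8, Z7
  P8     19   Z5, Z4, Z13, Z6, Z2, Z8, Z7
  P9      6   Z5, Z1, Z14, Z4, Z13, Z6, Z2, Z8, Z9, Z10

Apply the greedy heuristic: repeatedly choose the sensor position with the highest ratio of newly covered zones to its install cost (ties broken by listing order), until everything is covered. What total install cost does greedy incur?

11

Pick 1: P6 adds 9 new (Z3, Z4, Z13, Z6, Z2, Z8, Z7, Z9, Z10) at install cost 5 (ratio 9/5).
Pick 2: P9 adds 3 new (Z5, Z1, Z14) at install cost 6 (ratio 3/6).
Greedy total install cost: 5 + 6 = 11.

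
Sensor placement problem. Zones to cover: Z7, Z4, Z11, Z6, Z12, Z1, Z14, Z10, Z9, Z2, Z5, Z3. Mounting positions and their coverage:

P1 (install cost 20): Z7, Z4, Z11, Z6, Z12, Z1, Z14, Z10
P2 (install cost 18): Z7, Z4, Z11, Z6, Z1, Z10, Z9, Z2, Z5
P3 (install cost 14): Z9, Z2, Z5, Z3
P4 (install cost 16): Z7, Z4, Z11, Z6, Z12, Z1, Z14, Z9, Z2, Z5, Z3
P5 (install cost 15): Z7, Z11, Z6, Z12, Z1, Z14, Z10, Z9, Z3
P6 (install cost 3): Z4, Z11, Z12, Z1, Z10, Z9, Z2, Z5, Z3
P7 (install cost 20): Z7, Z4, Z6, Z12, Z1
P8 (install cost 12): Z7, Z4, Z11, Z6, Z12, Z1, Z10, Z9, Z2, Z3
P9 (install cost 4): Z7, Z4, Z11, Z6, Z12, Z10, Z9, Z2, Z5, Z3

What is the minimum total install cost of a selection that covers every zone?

P5, P6 cover every zone at install cost 15 + 3 = 18.
Any cover uses at least 2 sensor positions; among all covering selections none totals below 18.
Greedy by coverage-per-install cost would pick P6, P9, P5 for 22 — worse than the optimum 18.

18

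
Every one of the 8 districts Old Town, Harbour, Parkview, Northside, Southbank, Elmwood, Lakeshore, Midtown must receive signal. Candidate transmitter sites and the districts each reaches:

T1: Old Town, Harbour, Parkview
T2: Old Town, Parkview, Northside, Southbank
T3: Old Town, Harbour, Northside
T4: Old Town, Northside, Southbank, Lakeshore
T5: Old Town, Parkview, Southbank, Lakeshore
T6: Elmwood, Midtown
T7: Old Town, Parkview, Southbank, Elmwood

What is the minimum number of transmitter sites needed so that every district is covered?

T1, T4, T6 together cover {Old Town, Harbour, Parkview, Northside, Southbank, Elmwood, Lakeshore, Midtown} — every district.
No 2 of the 7 transmitter sites cover everything (all 21 pairs fall short), so 3 is minimum.
Greedy (largest uncovered first) would take T2, T6, T1, T4 — 4 transmitter sites — but 3 suffice.

3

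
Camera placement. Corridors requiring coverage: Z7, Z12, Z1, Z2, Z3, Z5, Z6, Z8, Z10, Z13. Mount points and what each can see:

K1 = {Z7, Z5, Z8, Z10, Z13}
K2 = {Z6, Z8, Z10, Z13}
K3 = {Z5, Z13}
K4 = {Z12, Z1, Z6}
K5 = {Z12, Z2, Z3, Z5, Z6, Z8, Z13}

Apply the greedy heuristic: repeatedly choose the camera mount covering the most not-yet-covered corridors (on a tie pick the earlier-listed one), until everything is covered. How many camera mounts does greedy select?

Pick 1: K5 covers 7 new corridors (Z12, Z2, Z3, Z5, Z6, Z8, Z13).
Pick 2: K1 covers 2 new corridors (Z7, Z10).
Pick 3: K4 covers 1 new corridors (Z1).
Greedy uses 3 camera mounts.

3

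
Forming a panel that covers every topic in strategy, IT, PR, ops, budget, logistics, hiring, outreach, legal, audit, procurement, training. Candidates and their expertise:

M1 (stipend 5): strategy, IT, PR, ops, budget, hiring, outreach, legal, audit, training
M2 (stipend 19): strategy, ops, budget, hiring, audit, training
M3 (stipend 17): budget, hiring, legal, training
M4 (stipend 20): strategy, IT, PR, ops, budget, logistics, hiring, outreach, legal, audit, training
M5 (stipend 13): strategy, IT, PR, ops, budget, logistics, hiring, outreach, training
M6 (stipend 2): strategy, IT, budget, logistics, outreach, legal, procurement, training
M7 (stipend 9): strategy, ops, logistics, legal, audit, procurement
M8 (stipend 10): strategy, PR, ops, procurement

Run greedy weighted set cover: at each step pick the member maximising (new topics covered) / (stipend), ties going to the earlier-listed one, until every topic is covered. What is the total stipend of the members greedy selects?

Pick 1: M6 adds 8 new (strategy, IT, budget, logistics, outreach, legal, procurement, training) at stipend 2 (ratio 8/2).
Pick 2: M1 adds 4 new (PR, ops, hiring, audit) at stipend 5 (ratio 4/5).
Greedy total stipend: 2 + 5 = 7.

7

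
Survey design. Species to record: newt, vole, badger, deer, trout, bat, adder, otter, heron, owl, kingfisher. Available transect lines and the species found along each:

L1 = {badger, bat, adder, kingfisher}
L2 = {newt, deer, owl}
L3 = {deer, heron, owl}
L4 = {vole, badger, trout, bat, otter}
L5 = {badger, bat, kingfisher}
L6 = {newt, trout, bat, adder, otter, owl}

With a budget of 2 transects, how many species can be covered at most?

Choosing L1, L6 covers {newt, badger, trout, bat, adder, otter, owl, kingfisher} — 8 species.
No choice of 2 transects does better; here vole, deer, heron are left uncovered.

8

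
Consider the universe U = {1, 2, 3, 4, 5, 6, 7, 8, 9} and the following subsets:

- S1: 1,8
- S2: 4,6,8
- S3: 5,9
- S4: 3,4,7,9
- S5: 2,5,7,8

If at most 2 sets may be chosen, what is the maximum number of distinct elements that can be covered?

7

Choosing S4, S5 covers {2, 3, 4, 5, 7, 8, 9} — 7 elements.
No choice of 2 sets does better; here 1, 6 are left uncovered.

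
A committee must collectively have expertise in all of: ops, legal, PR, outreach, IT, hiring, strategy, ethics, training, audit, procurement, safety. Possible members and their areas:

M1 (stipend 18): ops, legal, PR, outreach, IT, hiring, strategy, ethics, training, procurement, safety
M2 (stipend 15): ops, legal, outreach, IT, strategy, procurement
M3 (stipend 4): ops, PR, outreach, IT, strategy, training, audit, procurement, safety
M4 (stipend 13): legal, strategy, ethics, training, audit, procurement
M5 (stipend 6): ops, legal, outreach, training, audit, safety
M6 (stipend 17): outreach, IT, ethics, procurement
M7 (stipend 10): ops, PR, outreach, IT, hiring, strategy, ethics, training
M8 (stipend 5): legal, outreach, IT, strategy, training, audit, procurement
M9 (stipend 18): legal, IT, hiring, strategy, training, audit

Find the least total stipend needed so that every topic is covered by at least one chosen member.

M3, M7, M8 cover every topic at stipend 4 + 10 + 5 = 19.
Any cover uses at least 2 members; among all covering selections none totals below 19.

19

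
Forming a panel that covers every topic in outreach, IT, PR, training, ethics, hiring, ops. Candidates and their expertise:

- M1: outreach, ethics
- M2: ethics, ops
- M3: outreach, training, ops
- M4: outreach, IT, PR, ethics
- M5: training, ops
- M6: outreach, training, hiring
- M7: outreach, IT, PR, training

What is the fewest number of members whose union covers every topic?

M2, M4, M6 together cover {outreach, IT, PR, training, ethics, hiring, ops} — every topic.
No 2 of the 7 members cover everything (all 21 pairs fall short), so 3 is minimum.

3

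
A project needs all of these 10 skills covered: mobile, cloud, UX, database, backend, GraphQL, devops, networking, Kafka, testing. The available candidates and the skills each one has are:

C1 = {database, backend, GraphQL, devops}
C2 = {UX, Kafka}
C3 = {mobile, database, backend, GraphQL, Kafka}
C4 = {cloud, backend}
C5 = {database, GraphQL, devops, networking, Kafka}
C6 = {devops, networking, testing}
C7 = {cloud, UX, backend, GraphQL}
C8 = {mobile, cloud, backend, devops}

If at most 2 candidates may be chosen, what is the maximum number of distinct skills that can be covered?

Choosing C3, C6 covers {mobile, database, backend, GraphQL, devops, networking, Kafka, testing} — 8 skills.
No choice of 2 candidates does better; here cloud, UX are left uncovered.

8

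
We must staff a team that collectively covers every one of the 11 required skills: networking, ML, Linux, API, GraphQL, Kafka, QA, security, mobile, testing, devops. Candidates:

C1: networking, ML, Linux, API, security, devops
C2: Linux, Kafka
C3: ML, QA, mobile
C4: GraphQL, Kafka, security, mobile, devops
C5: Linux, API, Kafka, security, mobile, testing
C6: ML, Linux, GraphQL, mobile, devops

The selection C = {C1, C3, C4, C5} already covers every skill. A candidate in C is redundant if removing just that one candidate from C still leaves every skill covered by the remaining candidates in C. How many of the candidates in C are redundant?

0

Drop C1: networking uncovered — not redundant.
Drop C3: QA uncovered — not redundant.
Drop C4: GraphQL uncovered — not redundant.
Drop C5: testing uncovered — not redundant.
None of the candidates in C is redundant.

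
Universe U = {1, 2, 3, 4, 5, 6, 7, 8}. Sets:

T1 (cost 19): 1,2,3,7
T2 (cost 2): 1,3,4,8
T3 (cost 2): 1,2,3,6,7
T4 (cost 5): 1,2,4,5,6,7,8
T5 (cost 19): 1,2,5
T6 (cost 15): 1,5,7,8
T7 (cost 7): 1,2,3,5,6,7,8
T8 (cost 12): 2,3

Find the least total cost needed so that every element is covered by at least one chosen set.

T2, T4 cover every element at cost 2 + 5 = 7.
Any cover uses at least 2 sets; among all covering selections none totals below 7.
Greedy by coverage-per-cost would pick T3, T2, T4 for 9 — worse than the optimum 7.

7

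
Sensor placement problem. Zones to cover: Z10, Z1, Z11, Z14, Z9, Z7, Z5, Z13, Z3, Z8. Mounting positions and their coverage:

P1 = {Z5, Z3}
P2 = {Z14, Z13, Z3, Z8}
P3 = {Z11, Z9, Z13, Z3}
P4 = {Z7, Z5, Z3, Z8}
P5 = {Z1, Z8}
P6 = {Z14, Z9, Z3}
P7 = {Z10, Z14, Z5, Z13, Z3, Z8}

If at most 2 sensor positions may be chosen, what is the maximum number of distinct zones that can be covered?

8

Choosing P3, P7 covers {Z10, Z11, Z14, Z9, Z5, Z13, Z3, Z8} — 8 zones.
No choice of 2 sensor positions does better; here Z1, Z7 are left uncovered.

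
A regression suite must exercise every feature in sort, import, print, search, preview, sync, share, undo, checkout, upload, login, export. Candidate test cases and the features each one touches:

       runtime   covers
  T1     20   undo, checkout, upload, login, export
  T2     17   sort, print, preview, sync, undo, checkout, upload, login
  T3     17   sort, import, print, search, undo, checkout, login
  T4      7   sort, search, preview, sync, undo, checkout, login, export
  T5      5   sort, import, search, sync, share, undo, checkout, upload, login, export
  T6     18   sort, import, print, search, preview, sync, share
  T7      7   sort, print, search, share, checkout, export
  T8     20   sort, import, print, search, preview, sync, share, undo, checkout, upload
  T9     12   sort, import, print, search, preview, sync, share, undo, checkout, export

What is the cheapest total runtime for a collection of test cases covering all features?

T5, T9 cover every feature at runtime 5 + 12 = 17.
Any cover uses at least 2 test cases; among all covering selections none totals below 17.

17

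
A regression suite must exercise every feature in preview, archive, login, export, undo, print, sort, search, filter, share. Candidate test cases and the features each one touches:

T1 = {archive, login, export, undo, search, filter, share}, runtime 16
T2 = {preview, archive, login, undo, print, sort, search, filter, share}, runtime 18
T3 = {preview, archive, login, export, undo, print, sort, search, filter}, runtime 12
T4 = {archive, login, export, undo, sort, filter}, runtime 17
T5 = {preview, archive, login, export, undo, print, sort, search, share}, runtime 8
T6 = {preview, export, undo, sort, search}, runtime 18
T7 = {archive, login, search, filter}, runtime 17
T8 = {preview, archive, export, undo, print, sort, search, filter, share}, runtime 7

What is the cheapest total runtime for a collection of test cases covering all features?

T5, T8 cover every feature at runtime 8 + 7 = 15.
Any cover uses at least 2 test cases; among all covering selections none totals below 15.

15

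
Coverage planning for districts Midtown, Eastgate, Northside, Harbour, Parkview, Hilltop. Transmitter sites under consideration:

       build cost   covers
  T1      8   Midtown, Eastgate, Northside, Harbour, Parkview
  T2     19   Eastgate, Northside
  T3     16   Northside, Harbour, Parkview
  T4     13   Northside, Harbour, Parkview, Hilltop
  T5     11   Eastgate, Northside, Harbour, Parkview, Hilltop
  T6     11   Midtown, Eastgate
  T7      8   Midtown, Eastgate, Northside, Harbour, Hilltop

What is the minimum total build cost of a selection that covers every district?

16

T1, T7 cover every district at build cost 8 + 8 = 16.
Any cover uses at least 2 transmitter sites; among all covering selections none totals below 16.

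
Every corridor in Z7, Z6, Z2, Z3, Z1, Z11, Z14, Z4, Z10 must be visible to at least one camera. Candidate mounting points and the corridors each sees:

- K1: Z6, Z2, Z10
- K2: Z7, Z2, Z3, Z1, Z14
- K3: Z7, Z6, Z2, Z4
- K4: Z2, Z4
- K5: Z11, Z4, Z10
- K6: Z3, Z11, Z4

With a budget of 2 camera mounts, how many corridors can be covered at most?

8

Choosing K2, K5 covers {Z7, Z2, Z3, Z1, Z11, Z14, Z4, Z10} — 8 corridors.
No choice of 2 camera mounts does better; here Z6 is left uncovered.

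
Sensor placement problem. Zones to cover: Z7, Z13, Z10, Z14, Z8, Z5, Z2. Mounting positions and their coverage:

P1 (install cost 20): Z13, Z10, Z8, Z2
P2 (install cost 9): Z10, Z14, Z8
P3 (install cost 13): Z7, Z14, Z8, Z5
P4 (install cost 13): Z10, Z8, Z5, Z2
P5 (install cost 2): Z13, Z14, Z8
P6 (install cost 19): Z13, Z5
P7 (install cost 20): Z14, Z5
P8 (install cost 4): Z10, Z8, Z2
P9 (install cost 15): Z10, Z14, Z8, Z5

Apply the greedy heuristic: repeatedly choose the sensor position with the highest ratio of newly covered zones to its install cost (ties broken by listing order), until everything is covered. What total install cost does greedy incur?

Pick 1: P5 adds 3 new (Z13, Z14, Z8) at install cost 2 (ratio 3/2).
Pick 2: P8 adds 2 new (Z10, Z2) at install cost 4 (ratio 2/4).
Pick 3: P3 adds 2 new (Z7, Z5) at install cost 13 (ratio 2/13).
Greedy total install cost: 2 + 4 + 13 = 19.

19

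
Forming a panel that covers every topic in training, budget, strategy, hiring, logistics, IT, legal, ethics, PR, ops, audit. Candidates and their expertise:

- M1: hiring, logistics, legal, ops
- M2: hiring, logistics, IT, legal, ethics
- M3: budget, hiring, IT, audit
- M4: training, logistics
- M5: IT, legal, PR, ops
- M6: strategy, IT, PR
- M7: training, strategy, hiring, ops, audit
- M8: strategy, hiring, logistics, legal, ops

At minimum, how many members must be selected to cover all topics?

4

M2, M3, M5, M7 together cover {training, budget, strategy, hiring, logistics, IT, legal, ethics, PR, ops, audit} — every topic.
No 3 of the 8 members cover everything (all 56 triples fall short), so 4 is minimum.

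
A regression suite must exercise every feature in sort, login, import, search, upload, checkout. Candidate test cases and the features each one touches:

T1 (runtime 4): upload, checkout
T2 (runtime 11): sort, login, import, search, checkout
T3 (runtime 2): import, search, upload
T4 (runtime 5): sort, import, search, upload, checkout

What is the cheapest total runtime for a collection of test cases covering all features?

T2, T3 cover every feature at runtime 11 + 2 = 13.
Any cover uses at least 2 test cases; among all covering selections none totals below 13.
Greedy by coverage-per-runtime would pick T3, T4, T2 for 18 — worse than the optimum 13.

13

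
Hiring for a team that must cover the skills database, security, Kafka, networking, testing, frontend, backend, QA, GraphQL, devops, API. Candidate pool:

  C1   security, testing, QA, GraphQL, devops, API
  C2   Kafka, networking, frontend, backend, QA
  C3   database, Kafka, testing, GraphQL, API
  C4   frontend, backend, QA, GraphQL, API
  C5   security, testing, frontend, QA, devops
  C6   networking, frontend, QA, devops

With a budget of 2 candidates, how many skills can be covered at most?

10

Choosing C1, C2 covers {security, Kafka, networking, testing, frontend, backend, QA, GraphQL, devops, API} — 10 skills.
No choice of 2 candidates does better; here database is left uncovered.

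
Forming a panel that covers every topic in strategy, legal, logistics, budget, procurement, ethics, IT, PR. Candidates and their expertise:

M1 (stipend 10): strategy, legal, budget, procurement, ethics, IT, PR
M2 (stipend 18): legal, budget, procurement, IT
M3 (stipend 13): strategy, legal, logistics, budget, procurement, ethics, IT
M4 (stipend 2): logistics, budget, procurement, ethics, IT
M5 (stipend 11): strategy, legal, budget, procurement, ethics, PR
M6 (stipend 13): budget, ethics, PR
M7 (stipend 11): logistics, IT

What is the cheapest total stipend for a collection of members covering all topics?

12

M1, M4 cover every topic at stipend 10 + 2 = 12.
Any cover uses at least 2 members; among all covering selections none totals below 12.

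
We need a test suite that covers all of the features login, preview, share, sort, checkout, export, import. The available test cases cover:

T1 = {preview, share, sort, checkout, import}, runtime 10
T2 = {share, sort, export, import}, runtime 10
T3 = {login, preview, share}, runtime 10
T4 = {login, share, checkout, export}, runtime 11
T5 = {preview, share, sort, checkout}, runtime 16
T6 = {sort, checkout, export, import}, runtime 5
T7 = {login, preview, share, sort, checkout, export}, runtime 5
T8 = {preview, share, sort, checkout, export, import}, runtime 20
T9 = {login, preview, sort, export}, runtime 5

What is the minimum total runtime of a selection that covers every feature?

T6, T7 cover every feature at runtime 5 + 5 = 10.
Any cover uses at least 2 test cases; among all covering selections none totals below 10.

10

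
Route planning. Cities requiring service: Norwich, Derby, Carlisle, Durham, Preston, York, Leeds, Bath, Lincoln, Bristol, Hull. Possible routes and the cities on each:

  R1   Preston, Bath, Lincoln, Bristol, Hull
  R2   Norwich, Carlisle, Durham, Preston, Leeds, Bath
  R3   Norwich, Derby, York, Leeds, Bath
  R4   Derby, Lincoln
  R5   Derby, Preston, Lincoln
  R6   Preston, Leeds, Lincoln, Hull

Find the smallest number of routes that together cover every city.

R1, R2, R3 together cover {Norwich, Derby, Carlisle, Durham, Preston, York, Leeds, Bath, Lincoln, Bristol, Hull} — every city.
No 2 of the 6 routes cover everything (all 15 pairs fall short), so 3 is minimum.

3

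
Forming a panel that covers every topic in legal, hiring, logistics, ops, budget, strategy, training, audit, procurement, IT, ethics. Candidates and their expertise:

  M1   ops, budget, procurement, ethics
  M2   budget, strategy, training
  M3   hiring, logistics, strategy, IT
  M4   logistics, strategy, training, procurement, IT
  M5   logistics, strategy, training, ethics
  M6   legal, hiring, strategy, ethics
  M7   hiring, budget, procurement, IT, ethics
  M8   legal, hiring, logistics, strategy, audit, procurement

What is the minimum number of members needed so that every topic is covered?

M1, M4, M8 together cover {legal, hiring, logistics, ops, budget, strategy, training, audit, procurement, IT, ethics} — every topic.
No 2 of the 8 members cover everything (all 28 pairs fall short), so 3 is minimum.

3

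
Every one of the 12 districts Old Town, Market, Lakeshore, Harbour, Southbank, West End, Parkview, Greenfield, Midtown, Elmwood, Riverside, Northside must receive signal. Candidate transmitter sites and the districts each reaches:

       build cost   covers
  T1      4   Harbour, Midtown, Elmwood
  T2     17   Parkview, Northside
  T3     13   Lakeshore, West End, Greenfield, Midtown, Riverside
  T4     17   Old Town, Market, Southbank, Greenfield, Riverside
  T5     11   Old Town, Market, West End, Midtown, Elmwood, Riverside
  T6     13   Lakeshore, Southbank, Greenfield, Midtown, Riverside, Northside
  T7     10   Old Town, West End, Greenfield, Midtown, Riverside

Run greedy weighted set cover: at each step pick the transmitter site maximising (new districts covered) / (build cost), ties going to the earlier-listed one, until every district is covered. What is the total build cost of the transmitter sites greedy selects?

55

Pick 1: T1 adds 3 new (Harbour, Midtown, Elmwood) at build cost 4 (ratio 3/4).
Pick 2: T7 adds 4 new (Old Town, West End, Greenfield, Riverside) at build cost 10 (ratio 4/10).
Pick 3: T6 adds 3 new (Lakeshore, Southbank, Northside) at build cost 13 (ratio 3/13).
Pick 4: T5 adds 1 new (Market) at build cost 11 (ratio 1/11).
Pick 5: T2 adds 1 new (Parkview) at build cost 17 (ratio 1/17).
Greedy total build cost: 4 + 10 + 13 + 11 + 17 = 55. (The true optimum is 45, so greedy overshoots here.)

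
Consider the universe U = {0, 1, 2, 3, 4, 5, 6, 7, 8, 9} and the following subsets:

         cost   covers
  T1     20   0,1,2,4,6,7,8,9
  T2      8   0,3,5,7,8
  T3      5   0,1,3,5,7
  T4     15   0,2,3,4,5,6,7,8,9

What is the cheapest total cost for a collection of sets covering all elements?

T3, T4 cover every element at cost 5 + 15 = 20.
Any cover uses at least 2 sets; among all covering selections none totals below 20.

20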